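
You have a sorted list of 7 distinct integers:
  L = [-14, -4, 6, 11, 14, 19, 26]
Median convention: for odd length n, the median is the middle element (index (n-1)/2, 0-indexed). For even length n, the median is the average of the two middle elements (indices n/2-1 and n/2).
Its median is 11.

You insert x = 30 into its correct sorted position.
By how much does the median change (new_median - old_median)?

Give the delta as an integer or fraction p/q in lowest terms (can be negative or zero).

Old median = 11
After inserting x = 30: new sorted = [-14, -4, 6, 11, 14, 19, 26, 30]
New median = 25/2
Delta = 25/2 - 11 = 3/2

Answer: 3/2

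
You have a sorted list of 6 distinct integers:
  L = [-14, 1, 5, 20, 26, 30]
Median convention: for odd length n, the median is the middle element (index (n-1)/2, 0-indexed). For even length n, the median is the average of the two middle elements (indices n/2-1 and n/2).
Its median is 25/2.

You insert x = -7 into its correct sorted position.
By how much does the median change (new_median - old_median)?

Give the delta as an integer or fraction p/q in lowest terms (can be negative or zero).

Answer: -15/2

Derivation:
Old median = 25/2
After inserting x = -7: new sorted = [-14, -7, 1, 5, 20, 26, 30]
New median = 5
Delta = 5 - 25/2 = -15/2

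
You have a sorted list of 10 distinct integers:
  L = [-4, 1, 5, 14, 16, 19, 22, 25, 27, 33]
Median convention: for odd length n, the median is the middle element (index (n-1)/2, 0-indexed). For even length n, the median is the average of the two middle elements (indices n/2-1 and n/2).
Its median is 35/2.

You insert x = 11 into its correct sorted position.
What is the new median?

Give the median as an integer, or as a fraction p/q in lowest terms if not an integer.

Old list (sorted, length 10): [-4, 1, 5, 14, 16, 19, 22, 25, 27, 33]
Old median = 35/2
Insert x = 11
Old length even (10). Middle pair: indices 4,5 = 16,19.
New length odd (11). New median = single middle element.
x = 11: 3 elements are < x, 7 elements are > x.
New sorted list: [-4, 1, 5, 11, 14, 16, 19, 22, 25, 27, 33]
New median = 16

Answer: 16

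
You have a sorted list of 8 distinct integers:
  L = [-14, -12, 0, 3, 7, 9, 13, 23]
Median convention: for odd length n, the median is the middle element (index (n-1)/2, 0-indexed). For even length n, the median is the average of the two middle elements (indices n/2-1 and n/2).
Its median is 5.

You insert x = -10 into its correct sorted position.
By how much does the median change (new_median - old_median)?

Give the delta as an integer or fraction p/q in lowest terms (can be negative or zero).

Answer: -2

Derivation:
Old median = 5
After inserting x = -10: new sorted = [-14, -12, -10, 0, 3, 7, 9, 13, 23]
New median = 3
Delta = 3 - 5 = -2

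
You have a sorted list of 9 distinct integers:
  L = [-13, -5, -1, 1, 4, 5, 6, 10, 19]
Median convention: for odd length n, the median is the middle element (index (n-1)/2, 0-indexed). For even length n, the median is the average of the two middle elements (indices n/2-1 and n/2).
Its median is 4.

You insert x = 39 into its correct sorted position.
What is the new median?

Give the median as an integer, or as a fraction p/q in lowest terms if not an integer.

Old list (sorted, length 9): [-13, -5, -1, 1, 4, 5, 6, 10, 19]
Old median = 4
Insert x = 39
Old length odd (9). Middle was index 4 = 4.
New length even (10). New median = avg of two middle elements.
x = 39: 9 elements are < x, 0 elements are > x.
New sorted list: [-13, -5, -1, 1, 4, 5, 6, 10, 19, 39]
New median = 9/2

Answer: 9/2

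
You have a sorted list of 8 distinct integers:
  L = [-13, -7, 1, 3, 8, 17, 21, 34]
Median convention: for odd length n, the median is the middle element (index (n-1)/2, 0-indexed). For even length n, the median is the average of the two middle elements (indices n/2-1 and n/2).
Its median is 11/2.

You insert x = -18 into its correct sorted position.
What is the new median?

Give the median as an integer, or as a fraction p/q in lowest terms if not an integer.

Old list (sorted, length 8): [-13, -7, 1, 3, 8, 17, 21, 34]
Old median = 11/2
Insert x = -18
Old length even (8). Middle pair: indices 3,4 = 3,8.
New length odd (9). New median = single middle element.
x = -18: 0 elements are < x, 8 elements are > x.
New sorted list: [-18, -13, -7, 1, 3, 8, 17, 21, 34]
New median = 3

Answer: 3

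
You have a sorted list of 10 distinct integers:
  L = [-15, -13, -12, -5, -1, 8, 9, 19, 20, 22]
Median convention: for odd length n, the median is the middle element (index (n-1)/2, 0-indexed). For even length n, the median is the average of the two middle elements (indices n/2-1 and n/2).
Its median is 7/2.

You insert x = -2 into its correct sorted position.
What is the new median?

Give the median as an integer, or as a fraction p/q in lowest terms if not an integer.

Old list (sorted, length 10): [-15, -13, -12, -5, -1, 8, 9, 19, 20, 22]
Old median = 7/2
Insert x = -2
Old length even (10). Middle pair: indices 4,5 = -1,8.
New length odd (11). New median = single middle element.
x = -2: 4 elements are < x, 6 elements are > x.
New sorted list: [-15, -13, -12, -5, -2, -1, 8, 9, 19, 20, 22]
New median = -1

Answer: -1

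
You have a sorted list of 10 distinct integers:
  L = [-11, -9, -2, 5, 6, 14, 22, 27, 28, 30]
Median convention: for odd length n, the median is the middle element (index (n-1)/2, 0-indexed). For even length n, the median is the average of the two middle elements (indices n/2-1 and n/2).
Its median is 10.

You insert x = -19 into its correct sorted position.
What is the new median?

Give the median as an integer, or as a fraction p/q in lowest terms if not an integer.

Old list (sorted, length 10): [-11, -9, -2, 5, 6, 14, 22, 27, 28, 30]
Old median = 10
Insert x = -19
Old length even (10). Middle pair: indices 4,5 = 6,14.
New length odd (11). New median = single middle element.
x = -19: 0 elements are < x, 10 elements are > x.
New sorted list: [-19, -11, -9, -2, 5, 6, 14, 22, 27, 28, 30]
New median = 6

Answer: 6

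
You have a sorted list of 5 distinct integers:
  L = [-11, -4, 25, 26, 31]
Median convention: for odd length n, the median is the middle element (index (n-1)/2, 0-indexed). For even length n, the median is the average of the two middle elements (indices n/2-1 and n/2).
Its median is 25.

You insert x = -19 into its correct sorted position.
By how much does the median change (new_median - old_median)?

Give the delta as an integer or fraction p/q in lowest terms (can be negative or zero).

Old median = 25
After inserting x = -19: new sorted = [-19, -11, -4, 25, 26, 31]
New median = 21/2
Delta = 21/2 - 25 = -29/2

Answer: -29/2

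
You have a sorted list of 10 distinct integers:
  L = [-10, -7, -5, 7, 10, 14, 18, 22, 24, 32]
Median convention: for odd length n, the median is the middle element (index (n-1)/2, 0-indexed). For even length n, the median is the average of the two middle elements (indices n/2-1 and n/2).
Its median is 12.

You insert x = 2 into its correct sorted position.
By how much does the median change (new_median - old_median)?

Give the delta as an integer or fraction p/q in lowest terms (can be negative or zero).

Old median = 12
After inserting x = 2: new sorted = [-10, -7, -5, 2, 7, 10, 14, 18, 22, 24, 32]
New median = 10
Delta = 10 - 12 = -2

Answer: -2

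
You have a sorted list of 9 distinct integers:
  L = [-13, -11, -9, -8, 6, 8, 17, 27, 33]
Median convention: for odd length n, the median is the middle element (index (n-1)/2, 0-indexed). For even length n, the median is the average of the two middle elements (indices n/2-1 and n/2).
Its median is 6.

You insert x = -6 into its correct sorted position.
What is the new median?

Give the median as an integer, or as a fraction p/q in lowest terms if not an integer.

Answer: 0

Derivation:
Old list (sorted, length 9): [-13, -11, -9, -8, 6, 8, 17, 27, 33]
Old median = 6
Insert x = -6
Old length odd (9). Middle was index 4 = 6.
New length even (10). New median = avg of two middle elements.
x = -6: 4 elements are < x, 5 elements are > x.
New sorted list: [-13, -11, -9, -8, -6, 6, 8, 17, 27, 33]
New median = 0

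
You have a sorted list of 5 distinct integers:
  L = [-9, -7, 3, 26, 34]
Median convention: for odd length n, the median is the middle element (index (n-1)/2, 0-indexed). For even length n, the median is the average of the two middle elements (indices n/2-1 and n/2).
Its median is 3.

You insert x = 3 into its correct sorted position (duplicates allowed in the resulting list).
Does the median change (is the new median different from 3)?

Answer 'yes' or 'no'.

Old median = 3
Insert x = 3
New median = 3
Changed? no

Answer: no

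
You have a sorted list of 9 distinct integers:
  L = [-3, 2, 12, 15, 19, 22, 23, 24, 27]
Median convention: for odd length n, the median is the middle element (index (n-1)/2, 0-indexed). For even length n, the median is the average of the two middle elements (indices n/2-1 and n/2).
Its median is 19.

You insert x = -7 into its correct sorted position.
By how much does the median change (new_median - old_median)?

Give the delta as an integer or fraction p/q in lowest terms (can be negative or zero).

Answer: -2

Derivation:
Old median = 19
After inserting x = -7: new sorted = [-7, -3, 2, 12, 15, 19, 22, 23, 24, 27]
New median = 17
Delta = 17 - 19 = -2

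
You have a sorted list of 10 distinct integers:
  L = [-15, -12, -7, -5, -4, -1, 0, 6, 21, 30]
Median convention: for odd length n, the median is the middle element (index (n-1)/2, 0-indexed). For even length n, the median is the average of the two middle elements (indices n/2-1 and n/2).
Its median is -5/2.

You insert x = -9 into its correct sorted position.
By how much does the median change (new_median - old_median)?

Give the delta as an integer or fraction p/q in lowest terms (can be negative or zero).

Old median = -5/2
After inserting x = -9: new sorted = [-15, -12, -9, -7, -5, -4, -1, 0, 6, 21, 30]
New median = -4
Delta = -4 - -5/2 = -3/2

Answer: -3/2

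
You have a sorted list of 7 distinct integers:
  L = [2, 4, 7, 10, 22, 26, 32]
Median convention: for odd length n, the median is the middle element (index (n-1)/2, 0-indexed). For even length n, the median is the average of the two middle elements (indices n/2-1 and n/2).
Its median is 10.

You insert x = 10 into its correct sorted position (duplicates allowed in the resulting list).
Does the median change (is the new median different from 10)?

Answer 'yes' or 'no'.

Answer: no

Derivation:
Old median = 10
Insert x = 10
New median = 10
Changed? no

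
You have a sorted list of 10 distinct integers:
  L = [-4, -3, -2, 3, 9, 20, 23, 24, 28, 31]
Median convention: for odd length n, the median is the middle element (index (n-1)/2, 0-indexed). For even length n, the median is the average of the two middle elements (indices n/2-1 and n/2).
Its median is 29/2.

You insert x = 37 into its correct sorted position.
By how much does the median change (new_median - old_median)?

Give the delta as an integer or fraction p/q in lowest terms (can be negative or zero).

Answer: 11/2

Derivation:
Old median = 29/2
After inserting x = 37: new sorted = [-4, -3, -2, 3, 9, 20, 23, 24, 28, 31, 37]
New median = 20
Delta = 20 - 29/2 = 11/2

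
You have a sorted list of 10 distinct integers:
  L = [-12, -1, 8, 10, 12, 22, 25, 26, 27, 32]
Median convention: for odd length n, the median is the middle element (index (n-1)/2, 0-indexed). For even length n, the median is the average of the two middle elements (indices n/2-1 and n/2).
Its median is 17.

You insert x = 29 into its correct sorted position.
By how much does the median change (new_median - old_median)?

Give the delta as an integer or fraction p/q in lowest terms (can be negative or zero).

Answer: 5

Derivation:
Old median = 17
After inserting x = 29: new sorted = [-12, -1, 8, 10, 12, 22, 25, 26, 27, 29, 32]
New median = 22
Delta = 22 - 17 = 5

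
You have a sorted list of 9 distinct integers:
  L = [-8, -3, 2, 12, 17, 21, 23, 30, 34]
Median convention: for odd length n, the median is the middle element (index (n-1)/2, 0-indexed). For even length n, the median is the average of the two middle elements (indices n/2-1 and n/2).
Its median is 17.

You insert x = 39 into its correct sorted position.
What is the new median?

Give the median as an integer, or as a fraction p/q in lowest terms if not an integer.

Old list (sorted, length 9): [-8, -3, 2, 12, 17, 21, 23, 30, 34]
Old median = 17
Insert x = 39
Old length odd (9). Middle was index 4 = 17.
New length even (10). New median = avg of two middle elements.
x = 39: 9 elements are < x, 0 elements are > x.
New sorted list: [-8, -3, 2, 12, 17, 21, 23, 30, 34, 39]
New median = 19

Answer: 19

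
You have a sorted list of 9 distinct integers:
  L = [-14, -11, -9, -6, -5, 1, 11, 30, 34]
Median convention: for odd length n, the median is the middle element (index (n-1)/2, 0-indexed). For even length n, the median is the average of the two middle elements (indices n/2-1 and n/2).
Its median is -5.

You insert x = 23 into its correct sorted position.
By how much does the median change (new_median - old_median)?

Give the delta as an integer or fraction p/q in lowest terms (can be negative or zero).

Answer: 3

Derivation:
Old median = -5
After inserting x = 23: new sorted = [-14, -11, -9, -6, -5, 1, 11, 23, 30, 34]
New median = -2
Delta = -2 - -5 = 3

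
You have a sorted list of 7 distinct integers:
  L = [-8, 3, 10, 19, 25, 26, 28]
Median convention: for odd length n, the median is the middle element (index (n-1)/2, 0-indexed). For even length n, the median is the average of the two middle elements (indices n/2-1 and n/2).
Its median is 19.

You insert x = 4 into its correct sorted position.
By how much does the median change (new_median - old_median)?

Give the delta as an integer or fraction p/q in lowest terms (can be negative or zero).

Answer: -9/2

Derivation:
Old median = 19
After inserting x = 4: new sorted = [-8, 3, 4, 10, 19, 25, 26, 28]
New median = 29/2
Delta = 29/2 - 19 = -9/2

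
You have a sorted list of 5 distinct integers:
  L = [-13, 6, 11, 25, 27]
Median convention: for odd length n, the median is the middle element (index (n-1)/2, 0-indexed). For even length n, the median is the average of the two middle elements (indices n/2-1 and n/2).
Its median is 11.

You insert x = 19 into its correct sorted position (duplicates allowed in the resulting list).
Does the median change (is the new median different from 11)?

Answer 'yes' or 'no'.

Old median = 11
Insert x = 19
New median = 15
Changed? yes

Answer: yes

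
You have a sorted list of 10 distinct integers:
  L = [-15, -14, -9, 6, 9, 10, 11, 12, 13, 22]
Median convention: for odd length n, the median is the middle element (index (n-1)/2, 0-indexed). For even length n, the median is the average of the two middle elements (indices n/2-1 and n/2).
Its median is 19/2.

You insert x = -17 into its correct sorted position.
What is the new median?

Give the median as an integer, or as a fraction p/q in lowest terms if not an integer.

Answer: 9

Derivation:
Old list (sorted, length 10): [-15, -14, -9, 6, 9, 10, 11, 12, 13, 22]
Old median = 19/2
Insert x = -17
Old length even (10). Middle pair: indices 4,5 = 9,10.
New length odd (11). New median = single middle element.
x = -17: 0 elements are < x, 10 elements are > x.
New sorted list: [-17, -15, -14, -9, 6, 9, 10, 11, 12, 13, 22]
New median = 9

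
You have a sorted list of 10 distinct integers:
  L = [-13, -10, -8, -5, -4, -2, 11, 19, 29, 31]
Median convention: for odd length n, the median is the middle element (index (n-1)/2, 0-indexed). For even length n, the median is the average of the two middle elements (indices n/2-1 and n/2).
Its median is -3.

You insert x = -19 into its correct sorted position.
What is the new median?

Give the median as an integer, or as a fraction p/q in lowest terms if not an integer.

Answer: -4

Derivation:
Old list (sorted, length 10): [-13, -10, -8, -5, -4, -2, 11, 19, 29, 31]
Old median = -3
Insert x = -19
Old length even (10). Middle pair: indices 4,5 = -4,-2.
New length odd (11). New median = single middle element.
x = -19: 0 elements are < x, 10 elements are > x.
New sorted list: [-19, -13, -10, -8, -5, -4, -2, 11, 19, 29, 31]
New median = -4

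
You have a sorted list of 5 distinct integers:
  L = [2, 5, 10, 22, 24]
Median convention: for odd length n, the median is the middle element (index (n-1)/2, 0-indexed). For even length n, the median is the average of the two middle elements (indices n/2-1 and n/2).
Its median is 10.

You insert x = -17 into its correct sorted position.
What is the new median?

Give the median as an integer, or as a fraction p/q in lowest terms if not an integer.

Old list (sorted, length 5): [2, 5, 10, 22, 24]
Old median = 10
Insert x = -17
Old length odd (5). Middle was index 2 = 10.
New length even (6). New median = avg of two middle elements.
x = -17: 0 elements are < x, 5 elements are > x.
New sorted list: [-17, 2, 5, 10, 22, 24]
New median = 15/2

Answer: 15/2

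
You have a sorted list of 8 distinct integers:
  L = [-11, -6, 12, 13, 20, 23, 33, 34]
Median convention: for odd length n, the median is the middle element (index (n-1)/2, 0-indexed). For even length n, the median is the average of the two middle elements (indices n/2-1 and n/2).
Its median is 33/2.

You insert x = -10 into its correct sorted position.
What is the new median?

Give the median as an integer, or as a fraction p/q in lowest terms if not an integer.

Answer: 13

Derivation:
Old list (sorted, length 8): [-11, -6, 12, 13, 20, 23, 33, 34]
Old median = 33/2
Insert x = -10
Old length even (8). Middle pair: indices 3,4 = 13,20.
New length odd (9). New median = single middle element.
x = -10: 1 elements are < x, 7 elements are > x.
New sorted list: [-11, -10, -6, 12, 13, 20, 23, 33, 34]
New median = 13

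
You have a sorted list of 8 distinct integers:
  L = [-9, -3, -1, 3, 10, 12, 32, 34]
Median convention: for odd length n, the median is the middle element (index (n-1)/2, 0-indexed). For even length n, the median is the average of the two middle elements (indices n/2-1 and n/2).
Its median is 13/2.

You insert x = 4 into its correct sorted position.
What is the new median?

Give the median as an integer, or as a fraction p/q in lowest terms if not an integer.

Old list (sorted, length 8): [-9, -3, -1, 3, 10, 12, 32, 34]
Old median = 13/2
Insert x = 4
Old length even (8). Middle pair: indices 3,4 = 3,10.
New length odd (9). New median = single middle element.
x = 4: 4 elements are < x, 4 elements are > x.
New sorted list: [-9, -3, -1, 3, 4, 10, 12, 32, 34]
New median = 4

Answer: 4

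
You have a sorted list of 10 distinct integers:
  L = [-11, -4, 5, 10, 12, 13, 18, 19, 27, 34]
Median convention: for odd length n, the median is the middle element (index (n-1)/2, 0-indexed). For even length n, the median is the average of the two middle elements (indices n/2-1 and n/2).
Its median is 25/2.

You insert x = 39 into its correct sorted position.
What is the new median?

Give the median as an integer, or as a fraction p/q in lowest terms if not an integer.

Old list (sorted, length 10): [-11, -4, 5, 10, 12, 13, 18, 19, 27, 34]
Old median = 25/2
Insert x = 39
Old length even (10). Middle pair: indices 4,5 = 12,13.
New length odd (11). New median = single middle element.
x = 39: 10 elements are < x, 0 elements are > x.
New sorted list: [-11, -4, 5, 10, 12, 13, 18, 19, 27, 34, 39]
New median = 13

Answer: 13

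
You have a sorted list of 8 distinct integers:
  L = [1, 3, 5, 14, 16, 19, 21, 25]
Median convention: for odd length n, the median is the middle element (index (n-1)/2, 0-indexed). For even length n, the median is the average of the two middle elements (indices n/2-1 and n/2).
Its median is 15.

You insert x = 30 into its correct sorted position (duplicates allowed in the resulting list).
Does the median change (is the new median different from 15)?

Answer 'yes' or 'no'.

Old median = 15
Insert x = 30
New median = 16
Changed? yes

Answer: yes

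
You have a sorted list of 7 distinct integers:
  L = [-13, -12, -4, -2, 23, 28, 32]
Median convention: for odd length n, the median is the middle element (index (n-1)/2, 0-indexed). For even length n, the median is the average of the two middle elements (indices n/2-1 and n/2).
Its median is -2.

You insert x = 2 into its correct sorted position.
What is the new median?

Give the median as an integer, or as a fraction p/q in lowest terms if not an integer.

Answer: 0

Derivation:
Old list (sorted, length 7): [-13, -12, -4, -2, 23, 28, 32]
Old median = -2
Insert x = 2
Old length odd (7). Middle was index 3 = -2.
New length even (8). New median = avg of two middle elements.
x = 2: 4 elements are < x, 3 elements are > x.
New sorted list: [-13, -12, -4, -2, 2, 23, 28, 32]
New median = 0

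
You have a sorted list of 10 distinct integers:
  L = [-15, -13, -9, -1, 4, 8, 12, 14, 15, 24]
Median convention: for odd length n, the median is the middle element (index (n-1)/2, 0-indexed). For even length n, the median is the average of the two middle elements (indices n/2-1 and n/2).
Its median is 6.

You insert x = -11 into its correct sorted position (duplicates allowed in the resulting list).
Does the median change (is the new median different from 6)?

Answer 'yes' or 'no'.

Answer: yes

Derivation:
Old median = 6
Insert x = -11
New median = 4
Changed? yes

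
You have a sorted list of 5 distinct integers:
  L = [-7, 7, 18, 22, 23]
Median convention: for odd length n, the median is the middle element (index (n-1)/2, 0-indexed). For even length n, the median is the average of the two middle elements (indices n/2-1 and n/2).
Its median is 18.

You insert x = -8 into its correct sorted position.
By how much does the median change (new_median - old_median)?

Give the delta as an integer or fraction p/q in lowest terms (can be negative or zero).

Old median = 18
After inserting x = -8: new sorted = [-8, -7, 7, 18, 22, 23]
New median = 25/2
Delta = 25/2 - 18 = -11/2

Answer: -11/2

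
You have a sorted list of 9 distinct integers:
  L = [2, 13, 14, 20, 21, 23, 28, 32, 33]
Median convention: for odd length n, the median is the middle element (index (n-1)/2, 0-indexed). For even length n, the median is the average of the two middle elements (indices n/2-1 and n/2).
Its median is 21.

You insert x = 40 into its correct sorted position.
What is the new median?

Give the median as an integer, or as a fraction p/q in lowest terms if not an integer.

Answer: 22

Derivation:
Old list (sorted, length 9): [2, 13, 14, 20, 21, 23, 28, 32, 33]
Old median = 21
Insert x = 40
Old length odd (9). Middle was index 4 = 21.
New length even (10). New median = avg of two middle elements.
x = 40: 9 elements are < x, 0 elements are > x.
New sorted list: [2, 13, 14, 20, 21, 23, 28, 32, 33, 40]
New median = 22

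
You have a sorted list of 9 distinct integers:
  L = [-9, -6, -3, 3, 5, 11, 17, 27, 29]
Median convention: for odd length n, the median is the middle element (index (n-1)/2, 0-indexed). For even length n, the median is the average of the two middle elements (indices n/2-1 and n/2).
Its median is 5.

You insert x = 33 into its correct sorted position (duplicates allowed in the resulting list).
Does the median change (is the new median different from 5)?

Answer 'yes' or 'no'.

Answer: yes

Derivation:
Old median = 5
Insert x = 33
New median = 8
Changed? yes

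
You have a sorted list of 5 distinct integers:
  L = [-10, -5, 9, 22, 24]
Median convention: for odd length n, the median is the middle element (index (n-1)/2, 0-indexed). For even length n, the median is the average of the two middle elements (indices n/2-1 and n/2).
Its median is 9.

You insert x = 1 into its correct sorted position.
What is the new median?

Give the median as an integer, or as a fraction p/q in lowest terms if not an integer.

Old list (sorted, length 5): [-10, -5, 9, 22, 24]
Old median = 9
Insert x = 1
Old length odd (5). Middle was index 2 = 9.
New length even (6). New median = avg of two middle elements.
x = 1: 2 elements are < x, 3 elements are > x.
New sorted list: [-10, -5, 1, 9, 22, 24]
New median = 5

Answer: 5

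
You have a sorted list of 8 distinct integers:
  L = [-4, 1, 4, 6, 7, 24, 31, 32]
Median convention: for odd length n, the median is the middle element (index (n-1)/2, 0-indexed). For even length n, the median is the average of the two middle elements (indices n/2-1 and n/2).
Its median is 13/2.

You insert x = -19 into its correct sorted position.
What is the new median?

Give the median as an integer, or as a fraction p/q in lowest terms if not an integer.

Old list (sorted, length 8): [-4, 1, 4, 6, 7, 24, 31, 32]
Old median = 13/2
Insert x = -19
Old length even (8). Middle pair: indices 3,4 = 6,7.
New length odd (9). New median = single middle element.
x = -19: 0 elements are < x, 8 elements are > x.
New sorted list: [-19, -4, 1, 4, 6, 7, 24, 31, 32]
New median = 6

Answer: 6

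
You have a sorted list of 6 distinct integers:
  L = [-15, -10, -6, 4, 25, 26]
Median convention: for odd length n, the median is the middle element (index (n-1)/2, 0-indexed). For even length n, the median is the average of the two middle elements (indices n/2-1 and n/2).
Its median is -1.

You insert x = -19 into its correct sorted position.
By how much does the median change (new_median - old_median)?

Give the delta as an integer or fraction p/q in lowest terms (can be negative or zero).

Answer: -5

Derivation:
Old median = -1
After inserting x = -19: new sorted = [-19, -15, -10, -6, 4, 25, 26]
New median = -6
Delta = -6 - -1 = -5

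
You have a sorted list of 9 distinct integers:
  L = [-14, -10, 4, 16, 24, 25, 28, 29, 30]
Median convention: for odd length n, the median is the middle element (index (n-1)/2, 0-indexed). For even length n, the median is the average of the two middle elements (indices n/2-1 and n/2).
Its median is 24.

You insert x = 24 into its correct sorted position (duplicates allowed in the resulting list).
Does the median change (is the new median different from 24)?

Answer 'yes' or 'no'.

Answer: no

Derivation:
Old median = 24
Insert x = 24
New median = 24
Changed? no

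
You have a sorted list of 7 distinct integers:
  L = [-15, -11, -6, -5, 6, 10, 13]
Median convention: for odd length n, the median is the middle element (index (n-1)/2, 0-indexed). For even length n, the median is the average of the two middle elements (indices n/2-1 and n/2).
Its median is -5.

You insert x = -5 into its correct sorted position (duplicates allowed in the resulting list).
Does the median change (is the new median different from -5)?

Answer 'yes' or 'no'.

Answer: no

Derivation:
Old median = -5
Insert x = -5
New median = -5
Changed? no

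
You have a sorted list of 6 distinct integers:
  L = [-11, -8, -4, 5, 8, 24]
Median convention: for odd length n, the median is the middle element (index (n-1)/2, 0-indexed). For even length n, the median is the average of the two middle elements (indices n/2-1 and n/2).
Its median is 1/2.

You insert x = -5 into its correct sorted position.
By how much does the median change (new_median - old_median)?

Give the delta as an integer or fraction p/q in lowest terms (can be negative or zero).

Answer: -9/2

Derivation:
Old median = 1/2
After inserting x = -5: new sorted = [-11, -8, -5, -4, 5, 8, 24]
New median = -4
Delta = -4 - 1/2 = -9/2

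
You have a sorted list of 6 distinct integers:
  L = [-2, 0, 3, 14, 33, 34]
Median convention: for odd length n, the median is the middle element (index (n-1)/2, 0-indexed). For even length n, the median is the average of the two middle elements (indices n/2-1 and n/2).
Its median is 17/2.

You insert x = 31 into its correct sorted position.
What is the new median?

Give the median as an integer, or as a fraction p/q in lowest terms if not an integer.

Old list (sorted, length 6): [-2, 0, 3, 14, 33, 34]
Old median = 17/2
Insert x = 31
Old length even (6). Middle pair: indices 2,3 = 3,14.
New length odd (7). New median = single middle element.
x = 31: 4 elements are < x, 2 elements are > x.
New sorted list: [-2, 0, 3, 14, 31, 33, 34]
New median = 14

Answer: 14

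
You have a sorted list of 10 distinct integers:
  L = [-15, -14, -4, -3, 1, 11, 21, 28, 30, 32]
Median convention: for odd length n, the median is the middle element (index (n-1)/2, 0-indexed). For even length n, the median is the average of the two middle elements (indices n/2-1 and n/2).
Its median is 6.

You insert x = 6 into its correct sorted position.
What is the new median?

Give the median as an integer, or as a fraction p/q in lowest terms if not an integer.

Old list (sorted, length 10): [-15, -14, -4, -3, 1, 11, 21, 28, 30, 32]
Old median = 6
Insert x = 6
Old length even (10). Middle pair: indices 4,5 = 1,11.
New length odd (11). New median = single middle element.
x = 6: 5 elements are < x, 5 elements are > x.
New sorted list: [-15, -14, -4, -3, 1, 6, 11, 21, 28, 30, 32]
New median = 6

Answer: 6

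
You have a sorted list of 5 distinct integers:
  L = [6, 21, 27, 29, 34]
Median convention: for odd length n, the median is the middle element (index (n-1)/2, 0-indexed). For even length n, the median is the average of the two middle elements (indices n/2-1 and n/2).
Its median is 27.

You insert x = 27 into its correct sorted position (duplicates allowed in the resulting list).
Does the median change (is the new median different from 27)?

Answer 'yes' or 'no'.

Old median = 27
Insert x = 27
New median = 27
Changed? no

Answer: no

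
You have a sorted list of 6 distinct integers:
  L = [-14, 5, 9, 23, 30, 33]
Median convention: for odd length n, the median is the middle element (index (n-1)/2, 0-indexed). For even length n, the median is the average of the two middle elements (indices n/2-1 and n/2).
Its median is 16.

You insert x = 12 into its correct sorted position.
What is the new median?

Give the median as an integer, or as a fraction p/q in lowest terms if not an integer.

Old list (sorted, length 6): [-14, 5, 9, 23, 30, 33]
Old median = 16
Insert x = 12
Old length even (6). Middle pair: indices 2,3 = 9,23.
New length odd (7). New median = single middle element.
x = 12: 3 elements are < x, 3 elements are > x.
New sorted list: [-14, 5, 9, 12, 23, 30, 33]
New median = 12

Answer: 12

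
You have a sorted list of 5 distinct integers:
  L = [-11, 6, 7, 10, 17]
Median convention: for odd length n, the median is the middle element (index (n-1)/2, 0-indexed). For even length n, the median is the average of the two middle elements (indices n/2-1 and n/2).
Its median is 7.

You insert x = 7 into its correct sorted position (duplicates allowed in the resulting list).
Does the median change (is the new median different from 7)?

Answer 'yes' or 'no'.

Answer: no

Derivation:
Old median = 7
Insert x = 7
New median = 7
Changed? no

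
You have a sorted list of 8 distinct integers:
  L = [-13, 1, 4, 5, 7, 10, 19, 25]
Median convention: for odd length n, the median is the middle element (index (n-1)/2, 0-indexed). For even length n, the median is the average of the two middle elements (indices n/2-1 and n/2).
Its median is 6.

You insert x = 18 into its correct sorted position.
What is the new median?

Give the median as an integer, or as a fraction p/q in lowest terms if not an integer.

Answer: 7

Derivation:
Old list (sorted, length 8): [-13, 1, 4, 5, 7, 10, 19, 25]
Old median = 6
Insert x = 18
Old length even (8). Middle pair: indices 3,4 = 5,7.
New length odd (9). New median = single middle element.
x = 18: 6 elements are < x, 2 elements are > x.
New sorted list: [-13, 1, 4, 5, 7, 10, 18, 19, 25]
New median = 7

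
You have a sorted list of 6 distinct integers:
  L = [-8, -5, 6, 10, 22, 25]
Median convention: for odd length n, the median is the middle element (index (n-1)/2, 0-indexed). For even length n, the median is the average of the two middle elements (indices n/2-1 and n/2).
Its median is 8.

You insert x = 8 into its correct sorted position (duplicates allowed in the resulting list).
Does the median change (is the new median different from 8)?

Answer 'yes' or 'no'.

Old median = 8
Insert x = 8
New median = 8
Changed? no

Answer: no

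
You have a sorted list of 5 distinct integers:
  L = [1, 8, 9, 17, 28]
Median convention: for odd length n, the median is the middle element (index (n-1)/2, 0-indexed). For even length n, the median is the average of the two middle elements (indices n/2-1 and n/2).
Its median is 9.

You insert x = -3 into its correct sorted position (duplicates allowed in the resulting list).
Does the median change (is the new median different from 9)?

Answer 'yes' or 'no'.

Old median = 9
Insert x = -3
New median = 17/2
Changed? yes

Answer: yes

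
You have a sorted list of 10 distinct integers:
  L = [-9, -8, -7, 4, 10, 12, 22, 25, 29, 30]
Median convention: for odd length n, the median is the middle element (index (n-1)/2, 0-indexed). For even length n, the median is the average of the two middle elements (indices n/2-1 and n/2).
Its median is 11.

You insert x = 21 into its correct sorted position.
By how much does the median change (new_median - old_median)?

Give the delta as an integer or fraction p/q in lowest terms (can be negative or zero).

Old median = 11
After inserting x = 21: new sorted = [-9, -8, -7, 4, 10, 12, 21, 22, 25, 29, 30]
New median = 12
Delta = 12 - 11 = 1

Answer: 1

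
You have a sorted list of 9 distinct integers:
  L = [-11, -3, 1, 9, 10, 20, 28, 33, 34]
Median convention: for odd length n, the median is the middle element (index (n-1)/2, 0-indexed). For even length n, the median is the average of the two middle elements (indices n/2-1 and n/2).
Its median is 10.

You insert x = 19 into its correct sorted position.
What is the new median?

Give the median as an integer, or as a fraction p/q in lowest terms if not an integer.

Answer: 29/2

Derivation:
Old list (sorted, length 9): [-11, -3, 1, 9, 10, 20, 28, 33, 34]
Old median = 10
Insert x = 19
Old length odd (9). Middle was index 4 = 10.
New length even (10). New median = avg of two middle elements.
x = 19: 5 elements are < x, 4 elements are > x.
New sorted list: [-11, -3, 1, 9, 10, 19, 20, 28, 33, 34]
New median = 29/2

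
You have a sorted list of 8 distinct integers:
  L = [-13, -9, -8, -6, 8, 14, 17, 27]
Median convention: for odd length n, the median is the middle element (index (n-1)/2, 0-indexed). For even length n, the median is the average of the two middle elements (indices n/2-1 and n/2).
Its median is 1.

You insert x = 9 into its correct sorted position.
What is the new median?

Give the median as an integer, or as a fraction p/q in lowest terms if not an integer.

Answer: 8

Derivation:
Old list (sorted, length 8): [-13, -9, -8, -6, 8, 14, 17, 27]
Old median = 1
Insert x = 9
Old length even (8). Middle pair: indices 3,4 = -6,8.
New length odd (9). New median = single middle element.
x = 9: 5 elements are < x, 3 elements are > x.
New sorted list: [-13, -9, -8, -6, 8, 9, 14, 17, 27]
New median = 8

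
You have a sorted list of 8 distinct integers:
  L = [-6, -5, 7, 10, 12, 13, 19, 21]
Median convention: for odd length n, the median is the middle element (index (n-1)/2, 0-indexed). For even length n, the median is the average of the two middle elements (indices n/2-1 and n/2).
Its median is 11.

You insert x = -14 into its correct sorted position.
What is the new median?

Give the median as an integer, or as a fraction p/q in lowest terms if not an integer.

Answer: 10

Derivation:
Old list (sorted, length 8): [-6, -5, 7, 10, 12, 13, 19, 21]
Old median = 11
Insert x = -14
Old length even (8). Middle pair: indices 3,4 = 10,12.
New length odd (9). New median = single middle element.
x = -14: 0 elements are < x, 8 elements are > x.
New sorted list: [-14, -6, -5, 7, 10, 12, 13, 19, 21]
New median = 10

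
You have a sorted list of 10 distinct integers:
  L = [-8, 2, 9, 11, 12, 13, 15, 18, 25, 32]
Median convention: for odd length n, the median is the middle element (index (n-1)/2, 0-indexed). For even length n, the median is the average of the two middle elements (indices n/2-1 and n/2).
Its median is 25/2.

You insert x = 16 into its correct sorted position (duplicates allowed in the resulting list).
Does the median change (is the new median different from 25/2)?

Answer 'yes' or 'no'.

Old median = 25/2
Insert x = 16
New median = 13
Changed? yes

Answer: yes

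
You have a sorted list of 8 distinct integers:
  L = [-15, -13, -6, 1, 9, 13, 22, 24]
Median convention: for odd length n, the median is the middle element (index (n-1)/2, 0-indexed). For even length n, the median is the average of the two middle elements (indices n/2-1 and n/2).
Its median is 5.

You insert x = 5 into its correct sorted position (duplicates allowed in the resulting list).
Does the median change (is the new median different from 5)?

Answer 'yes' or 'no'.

Old median = 5
Insert x = 5
New median = 5
Changed? no

Answer: no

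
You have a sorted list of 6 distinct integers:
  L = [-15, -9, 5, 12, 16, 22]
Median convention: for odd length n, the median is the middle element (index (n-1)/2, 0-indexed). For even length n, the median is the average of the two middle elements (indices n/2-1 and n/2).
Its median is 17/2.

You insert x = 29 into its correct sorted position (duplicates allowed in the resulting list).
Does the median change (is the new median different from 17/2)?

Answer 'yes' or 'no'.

Answer: yes

Derivation:
Old median = 17/2
Insert x = 29
New median = 12
Changed? yes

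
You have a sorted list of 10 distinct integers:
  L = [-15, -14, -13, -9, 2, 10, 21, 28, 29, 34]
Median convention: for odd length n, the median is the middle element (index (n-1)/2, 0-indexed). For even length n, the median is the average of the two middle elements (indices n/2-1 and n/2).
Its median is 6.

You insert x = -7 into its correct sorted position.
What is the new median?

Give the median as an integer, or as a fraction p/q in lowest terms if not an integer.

Answer: 2

Derivation:
Old list (sorted, length 10): [-15, -14, -13, -9, 2, 10, 21, 28, 29, 34]
Old median = 6
Insert x = -7
Old length even (10). Middle pair: indices 4,5 = 2,10.
New length odd (11). New median = single middle element.
x = -7: 4 elements are < x, 6 elements are > x.
New sorted list: [-15, -14, -13, -9, -7, 2, 10, 21, 28, 29, 34]
New median = 2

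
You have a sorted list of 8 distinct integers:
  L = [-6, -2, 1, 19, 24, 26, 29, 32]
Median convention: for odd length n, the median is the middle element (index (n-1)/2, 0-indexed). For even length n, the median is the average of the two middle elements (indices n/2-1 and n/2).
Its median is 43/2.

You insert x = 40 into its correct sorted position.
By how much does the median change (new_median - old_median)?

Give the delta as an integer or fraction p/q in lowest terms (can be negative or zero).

Answer: 5/2

Derivation:
Old median = 43/2
After inserting x = 40: new sorted = [-6, -2, 1, 19, 24, 26, 29, 32, 40]
New median = 24
Delta = 24 - 43/2 = 5/2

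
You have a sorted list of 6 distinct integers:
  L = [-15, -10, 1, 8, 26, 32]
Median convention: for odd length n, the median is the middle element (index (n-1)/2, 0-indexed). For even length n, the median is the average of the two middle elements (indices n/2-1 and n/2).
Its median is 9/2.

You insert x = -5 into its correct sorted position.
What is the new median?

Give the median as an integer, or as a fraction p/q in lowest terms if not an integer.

Old list (sorted, length 6): [-15, -10, 1, 8, 26, 32]
Old median = 9/2
Insert x = -5
Old length even (6). Middle pair: indices 2,3 = 1,8.
New length odd (7). New median = single middle element.
x = -5: 2 elements are < x, 4 elements are > x.
New sorted list: [-15, -10, -5, 1, 8, 26, 32]
New median = 1

Answer: 1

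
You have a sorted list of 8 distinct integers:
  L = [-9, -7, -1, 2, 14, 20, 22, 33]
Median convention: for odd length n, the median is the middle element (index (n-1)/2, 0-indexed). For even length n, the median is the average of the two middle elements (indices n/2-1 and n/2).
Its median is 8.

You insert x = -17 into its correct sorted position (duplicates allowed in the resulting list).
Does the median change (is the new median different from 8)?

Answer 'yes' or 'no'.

Answer: yes

Derivation:
Old median = 8
Insert x = -17
New median = 2
Changed? yes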